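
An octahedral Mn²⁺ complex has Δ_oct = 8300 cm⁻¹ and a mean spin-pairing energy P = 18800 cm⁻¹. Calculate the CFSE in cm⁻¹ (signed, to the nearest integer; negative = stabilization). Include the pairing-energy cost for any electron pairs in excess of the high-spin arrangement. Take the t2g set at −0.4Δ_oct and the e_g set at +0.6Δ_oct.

Mn²⁺: group 7, so d-count = 7 − 2 = 5.
With Δ_oct < P the complex is high-spin.
Filling d⁵ accordingly: t2g^3 e_g^2.
Orbital CFSE = 0.0Δ_oct = 0.0 × 8300 = 0 cm⁻¹.
High-spin has no excess pairs, so no pairing correction applies.

0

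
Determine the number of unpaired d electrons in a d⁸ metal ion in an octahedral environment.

Configuration: t₂g⁶ eg², giving 2 unpaired electrons.

2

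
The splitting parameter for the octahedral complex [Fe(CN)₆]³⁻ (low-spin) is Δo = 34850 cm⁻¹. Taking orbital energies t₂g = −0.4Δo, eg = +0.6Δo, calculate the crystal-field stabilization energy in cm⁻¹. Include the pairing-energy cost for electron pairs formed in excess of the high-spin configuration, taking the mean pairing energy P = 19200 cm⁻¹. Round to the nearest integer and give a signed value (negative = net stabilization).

Each CN⁻ contributes -1; 6 × (-1) = -6. With overall charge -3, Fe is in the +3 oxidation state.
Fe³⁺: group 8, so d-count = 8 − 3 = 5.
Electron filling gives t₂g⁵ eg⁰.
CFSE(orbital) = 5×(-0.4Δo) + 0×(0.6Δo) = -2.0Δo; with Δo = 34850 cm⁻¹ that is -69700 cm⁻¹.
Pairing penalty: 2 pairs vs 0 in the high-spin reference → 2 extra × P = 38400 cm⁻¹.
Net CFSE = -69700 + 38400 = -31300 cm⁻¹.

-31300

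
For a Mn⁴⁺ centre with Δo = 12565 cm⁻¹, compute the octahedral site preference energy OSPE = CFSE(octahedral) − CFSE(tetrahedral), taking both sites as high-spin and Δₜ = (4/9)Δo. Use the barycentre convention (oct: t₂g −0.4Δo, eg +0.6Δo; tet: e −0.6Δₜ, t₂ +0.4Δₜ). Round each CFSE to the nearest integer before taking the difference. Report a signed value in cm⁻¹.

Mn is in group 7, so Mn⁴⁺ is d³ (7 − 4 = 3).
In an octahedral site d³ (HS) is t₂g³ eg⁰, giving CFSE(oct) = -1.2Δo = -15078 cm⁻¹.
Tetrahedral e² t₂¹ gives -0.8Δₜ = -0.8 × (4/9) × 12565 = -4468 cm⁻¹.
OSPE = CFSE(oct) − CFSE(tet) = -15078 − (-4468) = -10610 cm⁻¹.

-10610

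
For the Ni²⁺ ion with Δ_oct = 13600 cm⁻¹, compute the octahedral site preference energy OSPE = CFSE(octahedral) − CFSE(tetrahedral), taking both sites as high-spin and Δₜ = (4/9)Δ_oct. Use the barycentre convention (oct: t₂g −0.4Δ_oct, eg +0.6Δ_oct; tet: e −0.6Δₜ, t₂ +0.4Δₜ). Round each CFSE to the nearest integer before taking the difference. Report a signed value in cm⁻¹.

-11484

Ni is in group 10, so Ni²⁺ is d⁸ (10 − 2 = 8).
In an octahedral site d⁸ (HS) is t2g^6 e_g^2, giving CFSE(oct) = -1.2Δ_oct = -16320 cm⁻¹.
In a tetrahedral site the filling is e^4 t2^4: CFSE(tet) = -0.8Δₜ = -0.8 × (4/9)(13600) = -4836 cm⁻¹.
Subtracting, OSPE = -16320 − (-4836) = -11484 cm⁻¹.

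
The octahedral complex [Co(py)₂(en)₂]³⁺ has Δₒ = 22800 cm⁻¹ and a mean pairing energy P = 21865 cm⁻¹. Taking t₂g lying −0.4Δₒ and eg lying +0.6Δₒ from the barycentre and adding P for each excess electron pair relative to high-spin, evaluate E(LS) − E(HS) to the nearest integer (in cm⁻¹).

Ligand charges: 2×(+0) from py and 2×(+0) from en sum to +0; with overall charge +3, Co is +3.
Group 9 minus oxidation state +3 gives a d⁶ configuration for Co³⁺.
High-spin: t₂g⁴ eg², CFSE = -0.4Δₒ = -9120 cm⁻¹.
For low-spin the configuration is t₂g⁶ eg⁰: orbital energy -2.4 × 22800 = -54720 cm⁻¹, and 2 additional pairs relative to high-spin add 43730 cm⁻¹, giving -10990 cm⁻¹.
The difference is -10990 − (-9120) = -1870 cm⁻¹, so low-spin lies lower.

-1870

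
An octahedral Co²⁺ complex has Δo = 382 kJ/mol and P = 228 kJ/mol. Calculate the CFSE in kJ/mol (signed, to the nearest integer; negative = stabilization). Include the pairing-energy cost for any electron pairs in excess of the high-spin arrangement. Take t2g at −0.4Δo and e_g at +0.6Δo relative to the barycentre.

Co is in group 9, so Co²⁺ is d⁷ (9 − 2 = 7).
Since Δo = 382 kJ/mol > P = 228 kJ/mol, the complex adopts the low-spin configuration.
Configuration: t2g^6 e_g^1.
Orbital CFSE = -1.8Δo = -1.8 × 382 = -688 kJ/mol.
Excess pairs vs high-spin: 3 − 2 = 1; pairing cost = +228 kJ/mol.
Net CFSE = -688 + 228 = -460 kJ/mol.

-460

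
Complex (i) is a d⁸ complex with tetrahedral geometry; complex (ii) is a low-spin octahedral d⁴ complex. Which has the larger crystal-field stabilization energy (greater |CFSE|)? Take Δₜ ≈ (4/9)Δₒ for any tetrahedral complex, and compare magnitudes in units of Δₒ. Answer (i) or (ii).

(ii)

(i): Tetrahedral splitting is small, so the complex is high-spin; e⁴ t₂⁴, CFSE = -0.8Δₜ ≈ -0.36Δₒ.
(ii): t₂g⁴ eg⁰, CFSE = -1.6Δₒ.
So (ii) has the larger |CFSE|.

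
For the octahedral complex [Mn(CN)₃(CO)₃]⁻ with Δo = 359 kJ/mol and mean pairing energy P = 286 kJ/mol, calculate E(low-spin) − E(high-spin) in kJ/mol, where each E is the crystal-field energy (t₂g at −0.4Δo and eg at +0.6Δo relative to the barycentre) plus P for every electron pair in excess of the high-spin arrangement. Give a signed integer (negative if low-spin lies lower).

Ligand charges: 3×(-1) from CN⁻ and 3×(+0) from CO sum to -3; with overall charge -1, Mn is +2.
Mn is in group 7, so Mn²⁺ is d⁵ (7 − 2 = 5).
High-spin: t₂g³ eg², CFSE = 0.0Δo = 0 kJ/mol.
For low-spin the configuration is t₂g⁵ eg⁰: orbital energy -2.0 × 359 = -718 kJ/mol, and 2 additional pairs relative to high-spin add 572 kJ/mol, giving -146 kJ/mol.
The difference is -146 − (0) = -146 kJ/mol, so low-spin lies lower.

-146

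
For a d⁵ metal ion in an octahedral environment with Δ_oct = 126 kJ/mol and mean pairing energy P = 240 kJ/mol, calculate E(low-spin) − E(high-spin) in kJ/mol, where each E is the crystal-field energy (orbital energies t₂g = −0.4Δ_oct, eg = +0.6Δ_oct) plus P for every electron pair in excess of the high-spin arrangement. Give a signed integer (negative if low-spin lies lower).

228

High-spin d⁵ fills as t₂g³ eg² with CFSE 3(−0.4) + 2(+0.6) = 0.0Δ_oct = 0 kJ/mol.
Low-spin t₂g⁵ eg⁰ gives -2.0Δ_oct = -252 kJ/mol, but forming 2 extra pairs costs 2P = 480 kJ/mol, so E(LS) = -252 + 480 = 228 kJ/mol.
Thus E(LS) − E(HS) = 228 kJ/mol.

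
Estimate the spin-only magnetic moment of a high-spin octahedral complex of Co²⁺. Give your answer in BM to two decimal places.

3.87 BM

Co is in group 9, so Co²⁺ is d⁷ (9 − 2 = 7).
Configuration: t2g^5 e_g^2 → 3 unpaired electrons.
μ(spin-only) = √[3(3+2)] = √15 ≈ 3.87 BM.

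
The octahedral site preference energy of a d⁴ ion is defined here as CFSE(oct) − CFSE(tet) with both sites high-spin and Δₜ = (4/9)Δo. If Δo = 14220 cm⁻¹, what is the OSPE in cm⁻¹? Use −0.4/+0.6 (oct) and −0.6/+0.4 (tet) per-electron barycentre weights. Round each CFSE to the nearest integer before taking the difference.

Octahedral high-spin t₂g³ eg¹: CFSE = -0.6 × 14220 = -8532 cm⁻¹.
Tetrahedral e² t₂² gives -0.4Δₜ = -0.4 × (4/9) × 14220 = -2528 cm⁻¹.
Subtracting, OSPE = -8532 − (-2528) = -6004 cm⁻¹.

-6004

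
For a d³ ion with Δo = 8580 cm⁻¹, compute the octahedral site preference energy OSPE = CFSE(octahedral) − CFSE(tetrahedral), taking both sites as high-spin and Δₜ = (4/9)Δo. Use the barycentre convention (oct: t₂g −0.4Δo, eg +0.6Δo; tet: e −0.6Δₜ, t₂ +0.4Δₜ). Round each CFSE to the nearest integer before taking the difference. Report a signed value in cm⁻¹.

In an octahedral site d³ (HS) is t2g^3 e_g^0, giving CFSE(oct) = -1.2Δo = -10296 cm⁻¹.
In a tetrahedral site the filling is e^2 t2^1: CFSE(tet) = -0.8Δₜ = -0.8 × (4/9)(8580) = -3051 cm⁻¹.
OSPE = CFSE(oct) − CFSE(tet) = -10296 − (-3051) = -7245 cm⁻¹.

-7245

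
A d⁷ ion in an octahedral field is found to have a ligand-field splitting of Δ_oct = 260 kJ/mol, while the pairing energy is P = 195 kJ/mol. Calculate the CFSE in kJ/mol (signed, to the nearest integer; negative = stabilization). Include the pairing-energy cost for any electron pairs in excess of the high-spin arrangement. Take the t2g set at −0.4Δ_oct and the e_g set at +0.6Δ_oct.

-273

Since Δ_oct = 260 kJ/mol > P = 195 kJ/mol, the complex adopts the low-spin configuration.
That gives t2g^6 e_g^1.
Orbital CFSE = -1.8Δ_oct = -1.8 × 260 = -468 kJ/mol.
Excess pairs vs high-spin: 3 − 2 = 1; pairing cost = +195 kJ/mol.
Net CFSE = -468 + 195 = -273 kJ/mol.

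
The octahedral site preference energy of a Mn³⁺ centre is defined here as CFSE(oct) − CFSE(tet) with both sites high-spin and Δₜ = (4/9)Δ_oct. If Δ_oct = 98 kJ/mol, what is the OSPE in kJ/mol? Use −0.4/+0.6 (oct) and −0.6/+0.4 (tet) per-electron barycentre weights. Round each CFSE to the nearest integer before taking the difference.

Group 7 minus oxidation state +3 gives a d⁴ configuration for Mn³⁺.
Octahedral (high-spin): t2g^3 e_g^1, CFSE = 3(−0.4) + 1(+0.6) = -0.6Δ_oct = -0.6 × 98 = -59 kJ/mol.
Tetrahedral: e^2 t2^2, CFSE = 2(−0.6) + 2(+0.4) = -0.4Δₜ = -0.4 × (4/9) × 98 = -17 kJ/mol.
OSPE = -59 − (-17) = -42 kJ/mol.

-42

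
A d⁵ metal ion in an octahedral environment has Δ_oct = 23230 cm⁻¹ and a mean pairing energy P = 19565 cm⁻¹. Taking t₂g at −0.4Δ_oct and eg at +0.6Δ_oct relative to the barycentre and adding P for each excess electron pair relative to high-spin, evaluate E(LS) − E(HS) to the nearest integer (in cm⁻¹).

-7330

High-spin d⁵ fills as t₂g³ eg² with CFSE 3(−0.4) + 2(+0.6) = 0.0Δ_oct = 0 cm⁻¹.
Low-spin t₂g⁵ eg⁰ gives -2.0Δ_oct = -46460 cm⁻¹, but forming 2 extra pairs costs 2P = 39130 cm⁻¹, so E(LS) = -46460 + 39130 = -7330 cm⁻¹.
E(LS) − E(HS) = -7330 − (0) = -7330 cm⁻¹.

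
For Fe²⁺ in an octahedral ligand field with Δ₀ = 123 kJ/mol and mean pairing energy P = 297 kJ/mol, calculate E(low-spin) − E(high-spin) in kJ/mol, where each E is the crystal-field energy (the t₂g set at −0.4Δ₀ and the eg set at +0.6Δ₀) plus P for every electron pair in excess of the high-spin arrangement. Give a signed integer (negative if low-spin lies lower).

Fe²⁺: group 8, so d-count = 8 − 2 = 6.
High-spin: t₂g⁴ eg², CFSE = -0.4Δ₀ = -49 kJ/mol.
For low-spin the configuration is t₂g⁶ eg⁰: orbital energy -2.4 × 123 = -295 kJ/mol, and 2 additional pairs relative to high-spin add 594 kJ/mol, giving 299 kJ/mol.
The difference is 299 − (-49) = 348 kJ/mol, so high-spin lies lower.

348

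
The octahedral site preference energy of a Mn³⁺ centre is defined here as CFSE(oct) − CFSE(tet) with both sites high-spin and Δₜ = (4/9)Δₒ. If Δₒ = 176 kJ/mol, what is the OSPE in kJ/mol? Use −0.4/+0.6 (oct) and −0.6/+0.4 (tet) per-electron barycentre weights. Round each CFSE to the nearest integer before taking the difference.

-75

Mn is in group 7, so Mn³⁺ is d⁴ (7 − 3 = 4).
Octahedral high-spin t₂g³ eg¹: CFSE = -0.6 × 176 = -106 kJ/mol.
Tetrahedral e² t₂² gives -0.4Δₜ = -0.4 × (4/9) × 176 = -31 kJ/mol.
OSPE = -106 − (-31) = -75 kJ/mol.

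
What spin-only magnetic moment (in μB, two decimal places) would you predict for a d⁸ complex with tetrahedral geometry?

2.83 μB

With tetrahedral geometry the complex is necessarily high-spin.
Configuration: e⁴ t₂⁴ → 2 unpaired electrons.
μ(spin-only) = √[2(2+2)] = √8 ≈ 2.83 μB.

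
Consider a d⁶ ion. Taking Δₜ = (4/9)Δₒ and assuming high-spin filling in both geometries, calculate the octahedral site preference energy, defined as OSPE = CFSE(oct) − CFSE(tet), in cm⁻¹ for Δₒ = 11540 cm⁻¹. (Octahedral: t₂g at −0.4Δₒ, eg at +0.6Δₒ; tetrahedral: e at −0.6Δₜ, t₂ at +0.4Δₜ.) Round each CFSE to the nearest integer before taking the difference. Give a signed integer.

-1539

In an octahedral site d⁶ (HS) is t₂g⁴ eg², giving CFSE(oct) = -0.4Δₒ = -4616 cm⁻¹.
Tetrahedral e³ t₂³ gives -0.6Δₜ = -0.6 × (4/9) × 11540 = -3077 cm⁻¹.
Subtracting, OSPE = -4616 − (-3077) = -1539 cm⁻¹.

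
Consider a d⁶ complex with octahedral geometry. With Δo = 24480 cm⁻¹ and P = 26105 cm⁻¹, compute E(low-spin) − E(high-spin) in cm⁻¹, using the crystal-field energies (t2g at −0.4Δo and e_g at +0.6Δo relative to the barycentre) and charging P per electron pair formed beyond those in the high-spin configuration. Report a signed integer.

High-spin: t2g^4 e_g^2, CFSE = -0.4Δo = -9792 cm⁻¹.
For low-spin the configuration is t2g^6 e_g^0: orbital energy -2.4 × 24480 = -58752 cm⁻¹, and 2 additional pairs relative to high-spin add 52210 cm⁻¹, giving -6542 cm⁻¹.
Thus E(LS) − E(HS) = 3250 cm⁻¹.

3250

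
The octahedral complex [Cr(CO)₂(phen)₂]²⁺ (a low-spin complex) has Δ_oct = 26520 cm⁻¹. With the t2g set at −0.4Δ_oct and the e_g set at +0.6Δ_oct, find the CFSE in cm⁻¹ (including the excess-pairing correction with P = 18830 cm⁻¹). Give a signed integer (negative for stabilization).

-23602

Ligand charges: 2×(+0) from CO and 2×(+0) from phen sum to +0; with overall charge +2, Cr is +2.
Group 6 minus oxidation state +2 gives a d⁴ configuration for Cr²⁺.
The d⁴ electrons fill as t2g^4 e_g^0.
CFSE(orbital) = 4×(-0.4Δ_oct) + 0×(0.6Δ_oct) = -1.6Δ_oct; with Δ_oct = 26520 cm⁻¹ that is -42432 cm⁻¹.
Relative to high-spin t2g^3 e_g^1 (0 paired), the low-spin configuration has 1 additional pair, contributing +1 × 18830 = +18830 cm⁻¹.
Combining: -42432 + 18830 = -23602 cm⁻¹.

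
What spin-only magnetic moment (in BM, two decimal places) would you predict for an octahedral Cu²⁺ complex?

Group 11 minus oxidation state +2 gives a d⁹ configuration for Cu²⁺.
Configuration: t2g^6 e_g^3 → 1 unpaired electron.
μ(spin-only) = √[1(1+2)] = √3 ≈ 1.73 BM.

1.73 BM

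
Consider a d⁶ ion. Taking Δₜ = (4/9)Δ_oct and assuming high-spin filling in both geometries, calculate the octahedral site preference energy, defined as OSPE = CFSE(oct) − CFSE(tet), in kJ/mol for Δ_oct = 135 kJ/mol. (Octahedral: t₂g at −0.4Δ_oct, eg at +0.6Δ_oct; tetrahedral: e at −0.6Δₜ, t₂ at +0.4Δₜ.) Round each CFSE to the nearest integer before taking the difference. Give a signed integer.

Octahedral (high-spin): t₂g⁴ eg², CFSE = 4(−0.4) + 2(+0.6) = -0.4Δ_oct = -0.4 × 135 = -54 kJ/mol.
In a tetrahedral site the filling is e³ t₂³: CFSE(tet) = -0.6Δₜ = -0.6 × (4/9)(135) = -36 kJ/mol.
Subtracting, OSPE = -54 − (-36) = -18 kJ/mol.

-18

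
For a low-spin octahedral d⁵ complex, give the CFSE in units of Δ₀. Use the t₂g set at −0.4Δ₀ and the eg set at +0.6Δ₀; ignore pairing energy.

Configuration: t₂g⁵ eg⁰.
CFSE = 5(-0.4Δ₀) + 0(0.6Δ₀) = -2.0Δ₀ + 0.0Δ₀ = -2.0Δ₀.

-2.0 Δ₀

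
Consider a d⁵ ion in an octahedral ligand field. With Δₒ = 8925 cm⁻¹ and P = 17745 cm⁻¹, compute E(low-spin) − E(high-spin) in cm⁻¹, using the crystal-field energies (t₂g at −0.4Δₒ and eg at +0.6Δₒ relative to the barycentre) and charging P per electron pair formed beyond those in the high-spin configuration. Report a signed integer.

High-spin d⁵ fills as t₂g³ eg² with CFSE 3(−0.4) + 2(+0.6) = 0.0Δₒ = 0 cm⁻¹.
Low-spin: t₂g⁵ eg⁰, orbital CFSE = -2.0Δₒ = -17850 cm⁻¹; plus 2 excess pairs × P = +35490 cm⁻¹; total 17640 cm⁻¹.
Thus E(LS) − E(HS) = 17640 cm⁻¹.

17640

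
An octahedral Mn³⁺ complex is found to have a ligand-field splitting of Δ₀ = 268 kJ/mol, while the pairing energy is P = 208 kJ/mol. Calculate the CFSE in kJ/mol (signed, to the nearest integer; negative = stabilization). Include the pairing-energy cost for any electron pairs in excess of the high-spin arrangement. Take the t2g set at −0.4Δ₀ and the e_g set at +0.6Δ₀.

-221

Mn is in group 7, so Mn³⁺ is d⁴ (7 − 3 = 4).
Here Δ₀ > P (268 > 208), so the low-spin state is favoured.
Configuration: t2g^4 e_g^0.
Orbital CFSE = -1.6Δ₀ = -1.6 × 268 = -429 kJ/mol.
Excess pairs vs high-spin: 1 − 0 = 1; pairing cost = +208 kJ/mol.
Net CFSE = -429 + 208 = -221 kJ/mol.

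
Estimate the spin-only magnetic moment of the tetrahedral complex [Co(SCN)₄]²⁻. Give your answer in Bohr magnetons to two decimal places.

Each SCN⁻ contributes -1; 4 × (-1) = -4. With overall charge -2, Co is in the +2 oxidation state.
Group 9 minus oxidation state +2 gives a d⁷ configuration for Co²⁺.
Tetrahedral splitting is small, so the complex is high-spin.
Configuration: e^4 t2^3 → 3 unpaired electrons.
μ(spin-only) = √[3(3+2)] = √15 ≈ 3.87 Bohr magnetons.

3.87 Bohr magnetons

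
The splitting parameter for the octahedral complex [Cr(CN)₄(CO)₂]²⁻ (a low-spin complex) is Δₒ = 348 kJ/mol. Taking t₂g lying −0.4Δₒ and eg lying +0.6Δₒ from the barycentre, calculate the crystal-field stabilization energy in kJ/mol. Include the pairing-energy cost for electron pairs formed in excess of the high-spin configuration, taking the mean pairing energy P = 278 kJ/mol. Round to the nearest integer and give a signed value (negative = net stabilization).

-279

Ligand charges: 4×(-1) from CN⁻ and 2×(+0) from CO sum to -4; with overall charge -2, Cr is +2.
Cr²⁺: group 6, so d-count = 6 − 2 = 4.
The d⁴ electrons fill as t₂g⁴ eg⁰.
CFSE(orbital) = 4×(-0.4Δₒ) + 0×(0.6Δₒ) = -1.6Δₒ; with Δₒ = 348 kJ/mol that is -557 kJ/mol.
High-spin d⁴ would be t₂g³ eg¹ with 0 pairs; low-spin has 1, so 1 excess pair costs +1P = +278 kJ/mol.
Combining: -557 + 278 = -279 kJ/mol.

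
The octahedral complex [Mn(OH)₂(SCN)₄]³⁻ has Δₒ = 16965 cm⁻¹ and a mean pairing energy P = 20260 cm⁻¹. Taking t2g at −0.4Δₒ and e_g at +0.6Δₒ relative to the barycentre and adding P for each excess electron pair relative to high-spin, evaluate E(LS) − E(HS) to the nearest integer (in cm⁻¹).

3295

Ligand charges: 2×(-1) from OH⁻ and 4×(-1) from SCN⁻ sum to -6; with overall charge -3, Mn is +3.
Mn³⁺: group 7, so d-count = 7 − 3 = 4.
High-spin d⁴ fills as t2g^3 e_g^1 with CFSE 3(−0.4) + 1(+0.6) = -0.6Δₒ = -10179 cm⁻¹.
Low-spin t2g^4 e_g^0 gives -1.6Δₒ = -27144 cm⁻¹, but forming 1 extra pair costs 1P = 20260 cm⁻¹, so E(LS) = -27144 + 20260 = -6884 cm⁻¹.
The difference is -6884 − (-10179) = 3295 cm⁻¹, so high-spin lies lower.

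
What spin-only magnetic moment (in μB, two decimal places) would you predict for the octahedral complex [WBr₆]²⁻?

2.83 μB

Each Br⁻ contributes -1; 6 × (-1) = -6. With overall charge -2, W is in the +4 oxidation state.
W sits in group 6; removing 4 electrons leaves W⁴⁺ with 6 − 4 = 2 d electrons.
Configuration: t₂g² eg⁰ → 2 unpaired electrons.
μ(spin-only) = √[2(2+2)] = √8 ≈ 2.83 μB.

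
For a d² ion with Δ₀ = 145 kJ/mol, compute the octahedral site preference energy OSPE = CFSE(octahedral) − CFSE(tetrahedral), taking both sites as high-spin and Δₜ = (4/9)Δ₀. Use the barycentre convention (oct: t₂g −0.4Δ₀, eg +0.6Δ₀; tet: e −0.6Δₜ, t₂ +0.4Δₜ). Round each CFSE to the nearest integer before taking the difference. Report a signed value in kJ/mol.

-39

In an octahedral site d² (HS) is t₂g² eg⁰, giving CFSE(oct) = -0.8Δ₀ = -116 kJ/mol.
In a tetrahedral site the filling is e² t₂⁰: CFSE(tet) = -1.2Δₜ = -1.2 × (4/9)(145) = -77 kJ/mol.
OSPE = -116 − (-77) = -39 kJ/mol.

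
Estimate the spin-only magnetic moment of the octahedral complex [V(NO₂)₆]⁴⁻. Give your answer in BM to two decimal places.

3.87 BM

Each NO₂⁻ contributes -1; 6 × (-1) = -6. With overall charge -4, V is in the +2 oxidation state.
V²⁺: group 5, so d-count = 5 − 2 = 3.
Configuration: t₂g³ eg⁰ → 3 unpaired electrons.
μ(spin-only) = √[3(3+2)] = √15 ≈ 3.87 BM.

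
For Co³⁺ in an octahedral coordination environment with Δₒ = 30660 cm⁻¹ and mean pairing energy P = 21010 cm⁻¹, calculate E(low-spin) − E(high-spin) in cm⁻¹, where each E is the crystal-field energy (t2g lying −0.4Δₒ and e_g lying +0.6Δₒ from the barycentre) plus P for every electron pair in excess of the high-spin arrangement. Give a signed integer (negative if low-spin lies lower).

-19300

Co sits in group 9; removing 3 electrons leaves Co³⁺ with 9 − 3 = 6 d electrons.
In the high-spin limit (t2g^4 e_g^2) the orbital term is -0.4Δₒ = -12264 cm⁻¹, with no excess pairing.
Low-spin: t2g^6 e_g^0, orbital CFSE = -2.4Δₒ = -73584 cm⁻¹; plus 2 excess pairs × P = +42020 cm⁻¹; total -31564 cm⁻¹.
Thus E(LS) − E(HS) = -19300 cm⁻¹.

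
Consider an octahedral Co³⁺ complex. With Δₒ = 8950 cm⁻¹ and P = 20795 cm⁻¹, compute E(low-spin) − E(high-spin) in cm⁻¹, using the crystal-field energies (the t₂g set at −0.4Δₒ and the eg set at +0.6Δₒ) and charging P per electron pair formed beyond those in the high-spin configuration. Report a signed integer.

Group 9 minus oxidation state +3 gives a d⁶ configuration for Co³⁺.
In the high-spin limit (t₂g⁴ eg²) the orbital term is -0.4Δₒ = -3580 cm⁻¹, with no excess pairing.
Low-spin: t₂g⁶ eg⁰, orbital CFSE = -2.4Δₒ = -21480 cm⁻¹; plus 2 excess pairs × P = +41590 cm⁻¹; total 20110 cm⁻¹.
Thus E(LS) − E(HS) = 23690 cm⁻¹.

23690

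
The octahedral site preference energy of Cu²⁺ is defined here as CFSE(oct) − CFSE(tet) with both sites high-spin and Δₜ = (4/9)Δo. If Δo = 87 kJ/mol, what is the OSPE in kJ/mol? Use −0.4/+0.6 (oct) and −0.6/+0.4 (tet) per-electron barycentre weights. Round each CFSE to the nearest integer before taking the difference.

-37

Group 11 minus oxidation state +2 gives a d⁹ configuration for Cu²⁺.
Octahedral high-spin t₂g⁶ eg³: CFSE = -0.6 × 87 = -52 kJ/mol.
Tetrahedral: e⁴ t₂⁵, CFSE = 4(−0.6) + 5(+0.4) = -0.4Δₜ = -0.4 × (4/9) × 87 = -15 kJ/mol.
Subtracting, OSPE = -52 − (-15) = -37 kJ/mol.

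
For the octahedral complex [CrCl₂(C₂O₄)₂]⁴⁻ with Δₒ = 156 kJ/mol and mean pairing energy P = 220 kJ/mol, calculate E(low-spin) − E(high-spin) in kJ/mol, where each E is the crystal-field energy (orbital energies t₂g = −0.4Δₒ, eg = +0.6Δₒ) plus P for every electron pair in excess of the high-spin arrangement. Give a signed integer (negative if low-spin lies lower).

64

Ligand charges: 2×(-1) from Cl⁻ and 2×(-2) from C₂O₄²⁻ sum to -6; with overall charge -4, Cr is +2.
Cr sits in group 6; removing 2 electrons leaves Cr²⁺ with 6 − 2 = 4 d electrons.
High-spin d⁴ fills as t₂g³ eg¹ with CFSE 3(−0.4) + 1(+0.6) = -0.6Δₒ = -94 kJ/mol.
For low-spin the configuration is t₂g⁴ eg⁰: orbital energy -1.6 × 156 = -250 kJ/mol, and 1 additional pair relative to high-spin adds 220 kJ/mol, giving -30 kJ/mol.
E(LS) − E(HS) = -30 − (-94) = 64 kJ/mol.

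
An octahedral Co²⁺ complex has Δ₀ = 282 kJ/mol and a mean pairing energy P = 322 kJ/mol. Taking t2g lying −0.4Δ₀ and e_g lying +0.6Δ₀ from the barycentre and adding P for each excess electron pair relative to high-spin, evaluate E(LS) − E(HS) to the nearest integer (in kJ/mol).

40

Co is in group 9, so Co²⁺ is d⁷ (9 − 2 = 7).
High-spin: t2g^5 e_g^2, CFSE = -0.8Δ₀ = -226 kJ/mol.
For low-spin the configuration is t2g^6 e_g^1: orbital energy -1.8 × 282 = -508 kJ/mol, and 1 additional pair relative to high-spin adds 322 kJ/mol, giving -186 kJ/mol.
Thus E(LS) − E(HS) = 40 kJ/mol.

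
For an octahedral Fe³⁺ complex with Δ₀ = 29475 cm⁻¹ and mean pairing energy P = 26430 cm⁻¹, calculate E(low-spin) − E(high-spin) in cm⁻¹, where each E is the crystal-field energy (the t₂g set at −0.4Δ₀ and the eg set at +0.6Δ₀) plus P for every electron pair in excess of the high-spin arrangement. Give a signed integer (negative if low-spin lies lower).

-6090

Group 8 minus oxidation state +3 gives a d⁵ configuration for Fe³⁺.
High-spin d⁵ fills as t₂g³ eg² with CFSE 3(−0.4) + 2(+0.6) = 0.0Δ₀ = 0 cm⁻¹.
Low-spin: t₂g⁵ eg⁰, orbital CFSE = -2.0Δ₀ = -58950 cm⁻¹; plus 2 excess pairs × P = +52860 cm⁻¹; total -6090 cm⁻¹.
Thus E(LS) − E(HS) = -6090 cm⁻¹.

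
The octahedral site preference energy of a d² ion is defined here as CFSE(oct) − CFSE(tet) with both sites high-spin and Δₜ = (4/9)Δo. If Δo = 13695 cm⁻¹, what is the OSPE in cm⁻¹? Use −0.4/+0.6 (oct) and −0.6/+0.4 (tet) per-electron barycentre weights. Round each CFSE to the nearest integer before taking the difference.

-3652

Octahedral (high-spin): t₂g² eg⁰, CFSE = 2(−0.4) + 0(+0.6) = -0.8Δo = -0.8 × 13695 = -10956 cm⁻¹.
In a tetrahedral site the filling is e² t₂⁰: CFSE(tet) = -1.2Δₜ = -1.2 × (4/9)(13695) = -7304 cm⁻¹.
OSPE = CFSE(oct) − CFSE(tet) = -10956 − (-7304) = -3652 cm⁻¹.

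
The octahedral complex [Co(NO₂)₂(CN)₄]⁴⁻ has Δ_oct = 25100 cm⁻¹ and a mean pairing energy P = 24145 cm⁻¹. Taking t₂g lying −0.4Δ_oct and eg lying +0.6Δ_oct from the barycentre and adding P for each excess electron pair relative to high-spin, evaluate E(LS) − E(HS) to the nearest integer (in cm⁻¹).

-955

Ligand charges: 2×(-1) from NO₂⁻ and 4×(-1) from CN⁻ sum to -6; with overall charge -4, Co is +2.
Co sits in group 9; removing 2 electrons leaves Co²⁺ with 9 − 2 = 7 d electrons.
High-spin d⁷ fills as t₂g⁵ eg² with CFSE 5(−0.4) + 2(+0.6) = -0.8Δ_oct = -20080 cm⁻¹.
For low-spin the configuration is t₂g⁶ eg¹: orbital energy -1.8 × 25100 = -45180 cm⁻¹, and 1 additional pair relative to high-spin adds 24145 cm⁻¹, giving -21035 cm⁻¹.
Thus E(LS) − E(HS) = -955 cm⁻¹.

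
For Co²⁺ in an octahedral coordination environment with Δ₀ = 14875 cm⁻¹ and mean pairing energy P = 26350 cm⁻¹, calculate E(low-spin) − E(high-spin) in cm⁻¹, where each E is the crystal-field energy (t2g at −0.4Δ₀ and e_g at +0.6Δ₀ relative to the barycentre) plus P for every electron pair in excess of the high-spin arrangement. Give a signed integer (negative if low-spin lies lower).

11475

Co sits in group 9; removing 2 electrons leaves Co²⁺ with 9 − 2 = 7 d electrons.
High-spin: t2g^5 e_g^2, CFSE = -0.8Δ₀ = -11900 cm⁻¹.
Low-spin: t2g^6 e_g^1, orbital CFSE = -1.8Δ₀ = -26775 cm⁻¹; plus 1 excess pair × P = +26350 cm⁻¹; total -425 cm⁻¹.
E(LS) − E(HS) = -425 − (-11900) = 11475 cm⁻¹.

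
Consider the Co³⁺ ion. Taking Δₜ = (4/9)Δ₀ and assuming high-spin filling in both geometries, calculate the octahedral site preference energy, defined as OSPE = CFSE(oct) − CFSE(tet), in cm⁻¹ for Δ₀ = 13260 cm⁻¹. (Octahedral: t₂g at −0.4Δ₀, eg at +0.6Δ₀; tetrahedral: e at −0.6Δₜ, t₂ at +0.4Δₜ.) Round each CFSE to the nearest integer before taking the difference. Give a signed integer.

-1768

Group 9 minus oxidation state +3 gives a d⁶ configuration for Co³⁺.
In an octahedral site d⁶ (HS) is t₂g⁴ eg², giving CFSE(oct) = -0.4Δ₀ = -5304 cm⁻¹.
Tetrahedral: e³ t₂³, CFSE = 3(−0.6) + 3(+0.4) = -0.6Δₜ = -0.6 × (4/9) × 13260 = -3536 cm⁻¹.
Subtracting, OSPE = -5304 − (-3536) = -1768 cm⁻¹.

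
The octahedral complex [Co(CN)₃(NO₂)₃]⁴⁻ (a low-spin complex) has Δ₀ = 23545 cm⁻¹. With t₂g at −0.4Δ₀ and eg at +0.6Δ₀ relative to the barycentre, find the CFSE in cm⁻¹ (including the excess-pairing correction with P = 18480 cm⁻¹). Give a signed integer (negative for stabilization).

Ligand charges: 3×(-1) from CN⁻ and 3×(-1) from NO₂⁻ sum to -6; with overall charge -4, Co is +2.
Group 9 minus oxidation state +2 gives a d⁷ configuration for Co²⁺.
The d⁷ electrons fill as t₂g⁶ eg¹.
CFSE(orbital) = 6×(-0.4Δ₀) + 1×(0.6Δ₀) = -1.8Δ₀; with Δ₀ = 23545 cm⁻¹ that is -42381 cm⁻¹.
High-spin d⁷ would be t₂g⁵ eg² with 2 pairs; low-spin has 3, so 1 excess pair costs +1P = +18480 cm⁻¹.
Overall CFSE = -42381 + 18480 = -23901 cm⁻¹.

-23901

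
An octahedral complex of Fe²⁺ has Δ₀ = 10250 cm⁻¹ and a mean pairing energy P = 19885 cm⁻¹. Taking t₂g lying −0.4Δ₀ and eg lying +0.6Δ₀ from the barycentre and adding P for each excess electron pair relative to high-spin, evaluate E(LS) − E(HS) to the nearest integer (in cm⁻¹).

19270

Fe is in group 8, so Fe²⁺ is d⁶ (8 − 2 = 6).
High-spin: t₂g⁴ eg², CFSE = -0.4Δ₀ = -4100 cm⁻¹.
Low-spin t₂g⁶ eg⁰ gives -2.4Δ₀ = -24600 cm⁻¹, but forming 2 extra pairs costs 2P = 39770 cm⁻¹, so E(LS) = -24600 + 39770 = 15170 cm⁻¹.
Thus E(LS) − E(HS) = 19270 cm⁻¹.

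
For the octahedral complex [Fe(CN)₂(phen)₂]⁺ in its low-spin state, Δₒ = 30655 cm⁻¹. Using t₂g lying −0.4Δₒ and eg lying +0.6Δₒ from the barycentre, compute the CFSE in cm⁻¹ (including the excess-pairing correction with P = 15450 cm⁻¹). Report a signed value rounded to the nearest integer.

-30410

Ligand charges: 2×(-1) from CN⁻ and 2×(+0) from phen sum to -2; with overall charge +1, Fe is +3.
Fe sits in group 8; removing 3 electrons leaves Fe³⁺ with 8 − 3 = 5 d electrons.
The d⁵ electrons fill as t₂g⁵ eg⁰.
CFSE(orbital) = 5×(-0.4Δₒ) + 0×(0.6Δₒ) = -2.0Δₒ; with Δₒ = 30655 cm⁻¹ that is -61310 cm⁻¹.
Pairing penalty: 2 pairs vs 0 in the high-spin reference → 2 extra × P = 30900 cm⁻¹.
Overall CFSE = -61310 + 30900 = -30410 cm⁻¹.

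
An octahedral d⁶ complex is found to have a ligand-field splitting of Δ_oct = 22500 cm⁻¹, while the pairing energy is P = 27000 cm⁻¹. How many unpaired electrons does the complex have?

With Δ_oct < P the complex is high-spin.
Filling d⁶ accordingly: t2g^4 e_g^2.
Unpaired electrons: 4.

4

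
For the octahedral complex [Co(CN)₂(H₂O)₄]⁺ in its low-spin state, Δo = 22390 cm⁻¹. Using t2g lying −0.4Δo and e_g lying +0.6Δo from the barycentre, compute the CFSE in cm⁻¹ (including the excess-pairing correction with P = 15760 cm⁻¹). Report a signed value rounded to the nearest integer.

-22216

Ligand charges: 2×(-1) from CN⁻ and 4×(+0) from H₂O sum to -2; with overall charge +1, Co is +3.
Co sits in group 9; removing 3 electrons leaves Co³⁺ with 9 − 3 = 6 d electrons.
Configuration: t2g^6 e_g^0.
CFSE(orbital) = 6×(-0.4Δo) + 0×(0.6Δo) = -2.4Δo; with Δo = 22390 cm⁻¹ that is -53736 cm⁻¹.
High-spin d⁶ would be t2g^4 e_g^2 with 1 pair; low-spin has 3, so 2 excess pairs cost +2P = +31520 cm⁻¹.
Overall CFSE = -53736 + 31520 = -22216 cm⁻¹.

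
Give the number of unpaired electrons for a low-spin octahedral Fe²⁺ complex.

Fe is in group 8, so Fe²⁺ is d⁶ (8 − 2 = 6).
Configuration: t2g^6 e_g^0, giving 0 unpaired electrons.

0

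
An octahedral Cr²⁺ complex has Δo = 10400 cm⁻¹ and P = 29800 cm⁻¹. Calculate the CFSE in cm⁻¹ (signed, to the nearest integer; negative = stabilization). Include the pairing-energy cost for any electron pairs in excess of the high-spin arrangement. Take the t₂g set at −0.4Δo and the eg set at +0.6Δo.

-6240

Group 6 minus oxidation state +2 gives a d⁴ configuration for Cr²⁺.
Here Δo < P (10400 < 29800), so the high-spin state is favoured.
Configuration: t₂g³ eg¹.
Orbital CFSE = -0.6Δo = -0.6 × 10400 = -6240 cm⁻¹.
High-spin has no excess pairs, so no pairing correction applies.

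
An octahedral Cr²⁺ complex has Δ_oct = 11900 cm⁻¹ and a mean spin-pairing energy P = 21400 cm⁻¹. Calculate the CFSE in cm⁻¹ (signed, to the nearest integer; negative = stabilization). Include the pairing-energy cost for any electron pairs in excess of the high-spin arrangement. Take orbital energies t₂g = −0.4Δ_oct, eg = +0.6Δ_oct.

-7140

Cr²⁺: group 6, so d-count = 6 − 2 = 4.
Here Δ_oct < P (11900 < 21400), so the high-spin state is favoured.
Configuration: t₂g³ eg¹.
Orbital CFSE = -0.6Δ_oct = -0.6 × 11900 = -7140 cm⁻¹.
High-spin has no excess pairs, so no pairing correction applies.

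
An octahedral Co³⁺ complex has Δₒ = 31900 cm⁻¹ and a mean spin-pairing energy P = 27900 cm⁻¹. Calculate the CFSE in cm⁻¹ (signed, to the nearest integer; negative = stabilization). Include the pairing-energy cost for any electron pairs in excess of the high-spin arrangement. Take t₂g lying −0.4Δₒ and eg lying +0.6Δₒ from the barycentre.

Group 9 minus oxidation state +3 gives a d⁶ configuration for Co³⁺.
With Δₒ > P the complex is low-spin.
Filling d⁶ accordingly: t₂g⁶ eg⁰.
Orbital CFSE = -2.4Δₒ = -2.4 × 31900 = -76560 cm⁻¹.
Excess pairs vs high-spin: 3 − 1 = 2; pairing cost = +55800 cm⁻¹.
Net CFSE = -76560 + 55800 = -20760 cm⁻¹.

-20760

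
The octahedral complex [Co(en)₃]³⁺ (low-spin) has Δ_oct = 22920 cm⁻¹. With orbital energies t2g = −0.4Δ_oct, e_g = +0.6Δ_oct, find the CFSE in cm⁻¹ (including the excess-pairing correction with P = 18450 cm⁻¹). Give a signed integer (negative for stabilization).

en is neutral, so the +3 overall charge sits on Co: oxidation state +3.
Co is in group 9, so Co³⁺ is d⁶ (9 − 3 = 6).
Configuration: t2g^6 e_g^0.
The orbital stabilization is -2.4Δ_oct = -2.4 × 22920 = -55008 cm⁻¹.
High-spin d⁶ would be t2g^4 e_g^2 with 1 pair; low-spin has 3, so 2 excess pairs cost +2P = +36900 cm⁻¹.
Net CFSE = -55008 + 36900 = -18108 cm⁻¹.

-18108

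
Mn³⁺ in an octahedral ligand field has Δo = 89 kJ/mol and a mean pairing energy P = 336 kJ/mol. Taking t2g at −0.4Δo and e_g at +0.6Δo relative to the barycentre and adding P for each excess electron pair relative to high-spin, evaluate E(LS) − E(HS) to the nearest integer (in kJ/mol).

Mn is in group 7, so Mn³⁺ is d⁴ (7 − 3 = 4).
In the high-spin limit (t2g^3 e_g^1) the orbital term is -0.6Δo = -53 kJ/mol, with no excess pairing.
Low-spin: t2g^4 e_g^0, orbital CFSE = -1.6Δo = -142 kJ/mol; plus 1 excess pair × P = +336 kJ/mol; total 194 kJ/mol.
E(LS) − E(HS) = 194 − (-53) = 247 kJ/mol.

247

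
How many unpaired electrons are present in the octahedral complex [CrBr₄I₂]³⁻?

3

Ligand charges: 4×(-1) from Br⁻ and 2×(-1) from I⁻ sum to -6; with overall charge -3, Cr is +3.
Cr sits in group 6; removing 3 electrons leaves Cr³⁺ with 6 − 3 = 3 d electrons.
Configuration: t2g^3 e_g^0, giving 3 unpaired electrons.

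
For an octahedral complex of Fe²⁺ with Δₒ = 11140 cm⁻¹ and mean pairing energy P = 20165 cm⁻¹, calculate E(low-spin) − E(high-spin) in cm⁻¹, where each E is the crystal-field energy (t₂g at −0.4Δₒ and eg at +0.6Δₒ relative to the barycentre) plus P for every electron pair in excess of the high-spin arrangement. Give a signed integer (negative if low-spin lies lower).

Fe²⁺: group 8, so d-count = 8 − 2 = 6.
High-spin d⁶ fills as t₂g⁴ eg² with CFSE 4(−0.4) + 2(+0.6) = -0.4Δₒ = -4456 cm⁻¹.
Low-spin t₂g⁶ eg⁰ gives -2.4Δₒ = -26736 cm⁻¹, but forming 2 extra pairs costs 2P = 40330 cm⁻¹, so E(LS) = -26736 + 40330 = 13594 cm⁻¹.
Thus E(LS) − E(HS) = 18050 cm⁻¹.

18050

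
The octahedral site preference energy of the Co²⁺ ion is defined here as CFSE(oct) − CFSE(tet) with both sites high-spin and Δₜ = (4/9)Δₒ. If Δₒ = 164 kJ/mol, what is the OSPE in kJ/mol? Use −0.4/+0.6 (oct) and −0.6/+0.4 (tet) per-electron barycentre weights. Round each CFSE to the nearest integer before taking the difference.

-44

Co is in group 9, so Co²⁺ is d⁷ (9 − 2 = 7).
Octahedral (high-spin): t₂g⁵ eg², CFSE = 5(−0.4) + 2(+0.6) = -0.8Δₒ = -0.8 × 164 = -131 kJ/mol.
Tetrahedral e⁴ t₂³ gives -1.2Δₜ = -1.2 × (4/9) × 164 = -87 kJ/mol.
Subtracting, OSPE = -131 − (-87) = -44 kJ/mol.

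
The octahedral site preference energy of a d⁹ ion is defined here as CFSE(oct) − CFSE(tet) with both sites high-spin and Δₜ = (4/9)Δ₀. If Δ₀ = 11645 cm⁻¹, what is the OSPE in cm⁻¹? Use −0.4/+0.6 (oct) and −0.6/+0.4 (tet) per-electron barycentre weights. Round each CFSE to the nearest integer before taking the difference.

-4917

Octahedral high-spin t₂g⁶ eg³: CFSE = -0.6 × 11645 = -6987 cm⁻¹.
Tetrahedral: e⁴ t₂⁵, CFSE = 4(−0.6) + 5(+0.4) = -0.4Δₜ = -0.4 × (4/9) × 11645 = -2070 cm⁻¹.
OSPE = -6987 − (-2070) = -4917 cm⁻¹.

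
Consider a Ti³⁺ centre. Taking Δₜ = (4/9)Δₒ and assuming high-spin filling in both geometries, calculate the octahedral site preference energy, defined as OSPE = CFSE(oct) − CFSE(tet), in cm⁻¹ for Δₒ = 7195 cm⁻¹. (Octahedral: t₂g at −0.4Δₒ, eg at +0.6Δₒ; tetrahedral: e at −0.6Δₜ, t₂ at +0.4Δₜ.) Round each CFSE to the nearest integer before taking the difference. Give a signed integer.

Group 4 minus oxidation state +3 gives a d¹ configuration for Ti³⁺.
Octahedral high-spin t₂g¹ eg⁰: CFSE = -0.4 × 7195 = -2878 cm⁻¹.
Tetrahedral e¹ t₂⁰ gives -0.6Δₜ = -0.6 × (4/9) × 7195 = -1919 cm⁻¹.
OSPE = CFSE(oct) − CFSE(tet) = -2878 − (-1919) = -959 cm⁻¹.

-959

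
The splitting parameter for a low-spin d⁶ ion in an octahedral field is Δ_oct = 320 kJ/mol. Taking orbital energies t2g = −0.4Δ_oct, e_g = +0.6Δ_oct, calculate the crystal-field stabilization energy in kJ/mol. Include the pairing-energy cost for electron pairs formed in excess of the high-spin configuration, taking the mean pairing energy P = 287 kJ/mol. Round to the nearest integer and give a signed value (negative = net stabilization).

-194

The d⁶ electrons fill as t2g^6 e_g^0.
CFSE(orbital) = 6×(-0.4Δ_oct) + 0×(0.6Δ_oct) = -2.4Δ_oct; with Δ_oct = 320 kJ/mol that is -768 kJ/mol.
High-spin d⁶ would be t2g^4 e_g^2 with 1 pair; low-spin has 3, so 2 excess pairs cost +2P = +574 kJ/mol.
Combining: -768 + 574 = -194 kJ/mol.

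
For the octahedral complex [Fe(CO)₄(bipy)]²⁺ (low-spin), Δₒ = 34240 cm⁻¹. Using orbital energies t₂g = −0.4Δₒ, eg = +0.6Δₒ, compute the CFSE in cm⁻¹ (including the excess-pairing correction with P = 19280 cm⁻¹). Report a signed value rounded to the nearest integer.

Ligand charges: 4×(+0) from CO and 1×(+0) from bipy sum to +0; with overall charge +2, Fe is +2.
Fe is in group 8, so Fe²⁺ is d⁶ (8 − 2 = 6).
The d⁶ electrons fill as t₂g⁶ eg⁰.
CFSE(orbital) = 6×(-0.4Δₒ) + 0×(0.6Δₒ) = -2.4Δₒ; with Δₒ = 34240 cm⁻¹ that is -82176 cm⁻¹.
High-spin d⁶ would be t₂g⁴ eg² with 1 pair; low-spin has 3, so 2 excess pairs cost +2P = +38560 cm⁻¹.
Net CFSE = -82176 + 38560 = -43616 cm⁻¹.

-43616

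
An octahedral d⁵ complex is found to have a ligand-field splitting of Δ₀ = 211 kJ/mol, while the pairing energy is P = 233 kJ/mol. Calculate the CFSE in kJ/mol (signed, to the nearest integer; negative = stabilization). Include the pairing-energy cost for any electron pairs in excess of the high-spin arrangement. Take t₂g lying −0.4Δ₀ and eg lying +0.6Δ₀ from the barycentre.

0

Here Δ₀ < P (211 < 233), so the high-spin state is favoured.
Filling d⁵ accordingly: t₂g³ eg².
Orbital CFSE = 0.0Δ₀ = 0.0 × 211 = 0 kJ/mol.
High-spin has no excess pairs, so no pairing correction applies.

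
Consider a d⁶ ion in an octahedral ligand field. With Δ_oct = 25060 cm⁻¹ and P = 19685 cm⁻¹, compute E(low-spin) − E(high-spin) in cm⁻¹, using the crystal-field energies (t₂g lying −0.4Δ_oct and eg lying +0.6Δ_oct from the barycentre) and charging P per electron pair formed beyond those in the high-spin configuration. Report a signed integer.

-10750

High-spin d⁶ fills as t₂g⁴ eg² with CFSE 4(−0.4) + 2(+0.6) = -0.4Δ_oct = -10024 cm⁻¹.
For low-spin the configuration is t₂g⁶ eg⁰: orbital energy -2.4 × 25060 = -60144 cm⁻¹, and 2 additional pairs relative to high-spin add 39370 cm⁻¹, giving -20774 cm⁻¹.
Thus E(LS) − E(HS) = -10750 cm⁻¹.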